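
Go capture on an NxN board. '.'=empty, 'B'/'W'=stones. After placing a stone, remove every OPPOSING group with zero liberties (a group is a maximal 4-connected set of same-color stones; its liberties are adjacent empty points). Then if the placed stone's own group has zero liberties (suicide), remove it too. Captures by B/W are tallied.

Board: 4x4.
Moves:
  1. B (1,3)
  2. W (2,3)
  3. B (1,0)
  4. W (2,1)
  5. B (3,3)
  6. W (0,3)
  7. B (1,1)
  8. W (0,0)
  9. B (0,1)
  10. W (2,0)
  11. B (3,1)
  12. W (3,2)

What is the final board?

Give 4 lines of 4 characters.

Move 1: B@(1,3) -> caps B=0 W=0
Move 2: W@(2,3) -> caps B=0 W=0
Move 3: B@(1,0) -> caps B=0 W=0
Move 4: W@(2,1) -> caps B=0 W=0
Move 5: B@(3,3) -> caps B=0 W=0
Move 6: W@(0,3) -> caps B=0 W=0
Move 7: B@(1,1) -> caps B=0 W=0
Move 8: W@(0,0) -> caps B=0 W=0
Move 9: B@(0,1) -> caps B=1 W=0
Move 10: W@(2,0) -> caps B=1 W=0
Move 11: B@(3,1) -> caps B=1 W=0
Move 12: W@(3,2) -> caps B=1 W=1

Answer: .B.W
BB.B
WW.W
.BW.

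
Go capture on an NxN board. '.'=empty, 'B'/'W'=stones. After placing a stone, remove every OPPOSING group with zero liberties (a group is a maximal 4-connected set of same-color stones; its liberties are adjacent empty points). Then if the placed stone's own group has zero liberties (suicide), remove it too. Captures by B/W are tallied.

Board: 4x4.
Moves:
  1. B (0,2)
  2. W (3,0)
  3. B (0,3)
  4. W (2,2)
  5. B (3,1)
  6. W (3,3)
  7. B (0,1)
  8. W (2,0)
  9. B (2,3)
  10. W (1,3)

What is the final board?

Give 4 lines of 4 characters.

Answer: .BBB
...W
W.W.
WB.W

Derivation:
Move 1: B@(0,2) -> caps B=0 W=0
Move 2: W@(3,0) -> caps B=0 W=0
Move 3: B@(0,3) -> caps B=0 W=0
Move 4: W@(2,2) -> caps B=0 W=0
Move 5: B@(3,1) -> caps B=0 W=0
Move 6: W@(3,3) -> caps B=0 W=0
Move 7: B@(0,1) -> caps B=0 W=0
Move 8: W@(2,0) -> caps B=0 W=0
Move 9: B@(2,3) -> caps B=0 W=0
Move 10: W@(1,3) -> caps B=0 W=1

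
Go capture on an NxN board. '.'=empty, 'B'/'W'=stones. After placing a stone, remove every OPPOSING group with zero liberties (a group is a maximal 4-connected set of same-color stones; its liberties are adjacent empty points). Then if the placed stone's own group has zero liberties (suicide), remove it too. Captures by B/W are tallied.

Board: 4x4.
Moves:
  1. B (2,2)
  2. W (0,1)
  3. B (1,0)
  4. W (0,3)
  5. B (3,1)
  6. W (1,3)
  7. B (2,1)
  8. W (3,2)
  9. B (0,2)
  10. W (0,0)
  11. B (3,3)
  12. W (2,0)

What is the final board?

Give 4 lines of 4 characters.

Answer: WWBW
B..W
WBB.
.B.B

Derivation:
Move 1: B@(2,2) -> caps B=0 W=0
Move 2: W@(0,1) -> caps B=0 W=0
Move 3: B@(1,0) -> caps B=0 W=0
Move 4: W@(0,3) -> caps B=0 W=0
Move 5: B@(3,1) -> caps B=0 W=0
Move 6: W@(1,3) -> caps B=0 W=0
Move 7: B@(2,1) -> caps B=0 W=0
Move 8: W@(3,2) -> caps B=0 W=0
Move 9: B@(0,2) -> caps B=0 W=0
Move 10: W@(0,0) -> caps B=0 W=0
Move 11: B@(3,3) -> caps B=1 W=0
Move 12: W@(2,0) -> caps B=1 W=0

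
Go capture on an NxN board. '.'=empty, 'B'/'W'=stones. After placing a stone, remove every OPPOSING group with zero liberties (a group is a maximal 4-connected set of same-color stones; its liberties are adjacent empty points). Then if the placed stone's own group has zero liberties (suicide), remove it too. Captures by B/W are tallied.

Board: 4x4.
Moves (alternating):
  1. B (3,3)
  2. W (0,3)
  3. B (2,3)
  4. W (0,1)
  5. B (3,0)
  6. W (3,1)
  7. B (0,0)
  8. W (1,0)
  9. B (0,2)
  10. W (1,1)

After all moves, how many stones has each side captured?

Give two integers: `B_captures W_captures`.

Answer: 0 1

Derivation:
Move 1: B@(3,3) -> caps B=0 W=0
Move 2: W@(0,3) -> caps B=0 W=0
Move 3: B@(2,3) -> caps B=0 W=0
Move 4: W@(0,1) -> caps B=0 W=0
Move 5: B@(3,0) -> caps B=0 W=0
Move 6: W@(3,1) -> caps B=0 W=0
Move 7: B@(0,0) -> caps B=0 W=0
Move 8: W@(1,0) -> caps B=0 W=1
Move 9: B@(0,2) -> caps B=0 W=1
Move 10: W@(1,1) -> caps B=0 W=1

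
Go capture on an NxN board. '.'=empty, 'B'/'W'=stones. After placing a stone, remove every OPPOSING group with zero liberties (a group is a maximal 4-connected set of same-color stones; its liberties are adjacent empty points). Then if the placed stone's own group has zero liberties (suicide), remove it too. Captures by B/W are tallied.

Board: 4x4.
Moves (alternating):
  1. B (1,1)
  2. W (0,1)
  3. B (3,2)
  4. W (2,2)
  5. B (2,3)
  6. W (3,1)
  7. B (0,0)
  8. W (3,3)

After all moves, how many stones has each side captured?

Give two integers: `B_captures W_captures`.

Move 1: B@(1,1) -> caps B=0 W=0
Move 2: W@(0,1) -> caps B=0 W=0
Move 3: B@(3,2) -> caps B=0 W=0
Move 4: W@(2,2) -> caps B=0 W=0
Move 5: B@(2,3) -> caps B=0 W=0
Move 6: W@(3,1) -> caps B=0 W=0
Move 7: B@(0,0) -> caps B=0 W=0
Move 8: W@(3,3) -> caps B=0 W=1

Answer: 0 1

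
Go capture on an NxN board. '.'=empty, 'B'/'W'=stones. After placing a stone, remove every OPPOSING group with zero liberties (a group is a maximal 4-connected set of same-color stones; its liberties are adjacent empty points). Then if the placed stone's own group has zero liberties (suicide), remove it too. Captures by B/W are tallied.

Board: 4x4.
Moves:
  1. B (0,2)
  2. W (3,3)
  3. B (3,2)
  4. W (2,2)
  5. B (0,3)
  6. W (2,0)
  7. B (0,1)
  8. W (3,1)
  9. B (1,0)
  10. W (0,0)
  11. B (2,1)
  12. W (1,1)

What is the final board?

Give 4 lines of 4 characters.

Move 1: B@(0,2) -> caps B=0 W=0
Move 2: W@(3,3) -> caps B=0 W=0
Move 3: B@(3,2) -> caps B=0 W=0
Move 4: W@(2,2) -> caps B=0 W=0
Move 5: B@(0,3) -> caps B=0 W=0
Move 6: W@(2,0) -> caps B=0 W=0
Move 7: B@(0,1) -> caps B=0 W=0
Move 8: W@(3,1) -> caps B=0 W=1
Move 9: B@(1,0) -> caps B=0 W=1
Move 10: W@(0,0) -> caps B=0 W=1
Move 11: B@(2,1) -> caps B=0 W=1
Move 12: W@(1,1) -> caps B=0 W=2

Answer: .BBB
BW..
W.W.
.W.W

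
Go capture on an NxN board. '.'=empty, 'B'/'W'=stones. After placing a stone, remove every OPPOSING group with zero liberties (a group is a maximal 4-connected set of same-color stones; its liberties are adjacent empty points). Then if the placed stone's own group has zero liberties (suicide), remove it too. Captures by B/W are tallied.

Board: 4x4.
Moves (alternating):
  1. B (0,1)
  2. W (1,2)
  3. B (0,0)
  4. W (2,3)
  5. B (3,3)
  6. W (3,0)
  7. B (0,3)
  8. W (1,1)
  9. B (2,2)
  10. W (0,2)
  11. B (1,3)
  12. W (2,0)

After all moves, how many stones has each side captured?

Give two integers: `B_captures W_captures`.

Move 1: B@(0,1) -> caps B=0 W=0
Move 2: W@(1,2) -> caps B=0 W=0
Move 3: B@(0,0) -> caps B=0 W=0
Move 4: W@(2,3) -> caps B=0 W=0
Move 5: B@(3,3) -> caps B=0 W=0
Move 6: W@(3,0) -> caps B=0 W=0
Move 7: B@(0,3) -> caps B=0 W=0
Move 8: W@(1,1) -> caps B=0 W=0
Move 9: B@(2,2) -> caps B=0 W=0
Move 10: W@(0,2) -> caps B=0 W=0
Move 11: B@(1,3) -> caps B=1 W=0
Move 12: W@(2,0) -> caps B=1 W=0

Answer: 1 0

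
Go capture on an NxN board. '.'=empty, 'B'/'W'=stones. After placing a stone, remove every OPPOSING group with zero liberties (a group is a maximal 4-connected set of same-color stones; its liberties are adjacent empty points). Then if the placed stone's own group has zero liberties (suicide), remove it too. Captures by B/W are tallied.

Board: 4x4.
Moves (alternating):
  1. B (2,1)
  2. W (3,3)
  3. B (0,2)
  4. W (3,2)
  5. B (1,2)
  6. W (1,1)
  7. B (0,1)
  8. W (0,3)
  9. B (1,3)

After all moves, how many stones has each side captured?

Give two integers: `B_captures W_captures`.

Answer: 1 0

Derivation:
Move 1: B@(2,1) -> caps B=0 W=0
Move 2: W@(3,3) -> caps B=0 W=0
Move 3: B@(0,2) -> caps B=0 W=0
Move 4: W@(3,2) -> caps B=0 W=0
Move 5: B@(1,2) -> caps B=0 W=0
Move 6: W@(1,1) -> caps B=0 W=0
Move 7: B@(0,1) -> caps B=0 W=0
Move 8: W@(0,3) -> caps B=0 W=0
Move 9: B@(1,3) -> caps B=1 W=0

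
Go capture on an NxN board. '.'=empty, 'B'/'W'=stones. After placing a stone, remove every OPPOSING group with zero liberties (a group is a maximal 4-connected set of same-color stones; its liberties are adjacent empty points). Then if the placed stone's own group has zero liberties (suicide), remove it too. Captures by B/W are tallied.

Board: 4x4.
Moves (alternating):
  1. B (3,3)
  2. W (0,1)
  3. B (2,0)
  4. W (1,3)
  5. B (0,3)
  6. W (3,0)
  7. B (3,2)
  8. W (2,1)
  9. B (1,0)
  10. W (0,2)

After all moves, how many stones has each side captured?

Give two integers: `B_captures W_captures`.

Answer: 0 1

Derivation:
Move 1: B@(3,3) -> caps B=0 W=0
Move 2: W@(0,1) -> caps B=0 W=0
Move 3: B@(2,0) -> caps B=0 W=0
Move 4: W@(1,3) -> caps B=0 W=0
Move 5: B@(0,3) -> caps B=0 W=0
Move 6: W@(3,0) -> caps B=0 W=0
Move 7: B@(3,2) -> caps B=0 W=0
Move 8: W@(2,1) -> caps B=0 W=0
Move 9: B@(1,0) -> caps B=0 W=0
Move 10: W@(0,2) -> caps B=0 W=1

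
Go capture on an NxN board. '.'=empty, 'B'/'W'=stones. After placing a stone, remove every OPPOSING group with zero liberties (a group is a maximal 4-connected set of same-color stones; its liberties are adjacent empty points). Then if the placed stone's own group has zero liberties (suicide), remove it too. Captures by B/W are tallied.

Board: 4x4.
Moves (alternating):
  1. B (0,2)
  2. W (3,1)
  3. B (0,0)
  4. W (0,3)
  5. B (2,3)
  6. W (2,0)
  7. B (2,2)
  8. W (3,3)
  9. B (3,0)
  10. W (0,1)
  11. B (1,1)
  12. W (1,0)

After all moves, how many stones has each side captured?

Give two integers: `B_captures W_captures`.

Move 1: B@(0,2) -> caps B=0 W=0
Move 2: W@(3,1) -> caps B=0 W=0
Move 3: B@(0,0) -> caps B=0 W=0
Move 4: W@(0,3) -> caps B=0 W=0
Move 5: B@(2,3) -> caps B=0 W=0
Move 6: W@(2,0) -> caps B=0 W=0
Move 7: B@(2,2) -> caps B=0 W=0
Move 8: W@(3,3) -> caps B=0 W=0
Move 9: B@(3,0) -> caps B=0 W=0
Move 10: W@(0,1) -> caps B=0 W=0
Move 11: B@(1,1) -> caps B=1 W=0
Move 12: W@(1,0) -> caps B=1 W=0

Answer: 1 0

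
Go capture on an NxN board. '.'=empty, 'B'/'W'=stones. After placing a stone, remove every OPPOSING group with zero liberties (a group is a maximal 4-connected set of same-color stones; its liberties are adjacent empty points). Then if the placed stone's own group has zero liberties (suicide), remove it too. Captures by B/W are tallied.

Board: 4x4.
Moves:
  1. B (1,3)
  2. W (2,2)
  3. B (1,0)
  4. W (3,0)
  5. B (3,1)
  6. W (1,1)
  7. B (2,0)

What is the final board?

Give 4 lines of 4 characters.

Move 1: B@(1,3) -> caps B=0 W=0
Move 2: W@(2,2) -> caps B=0 W=0
Move 3: B@(1,0) -> caps B=0 W=0
Move 4: W@(3,0) -> caps B=0 W=0
Move 5: B@(3,1) -> caps B=0 W=0
Move 6: W@(1,1) -> caps B=0 W=0
Move 7: B@(2,0) -> caps B=1 W=0

Answer: ....
BW.B
B.W.
.B..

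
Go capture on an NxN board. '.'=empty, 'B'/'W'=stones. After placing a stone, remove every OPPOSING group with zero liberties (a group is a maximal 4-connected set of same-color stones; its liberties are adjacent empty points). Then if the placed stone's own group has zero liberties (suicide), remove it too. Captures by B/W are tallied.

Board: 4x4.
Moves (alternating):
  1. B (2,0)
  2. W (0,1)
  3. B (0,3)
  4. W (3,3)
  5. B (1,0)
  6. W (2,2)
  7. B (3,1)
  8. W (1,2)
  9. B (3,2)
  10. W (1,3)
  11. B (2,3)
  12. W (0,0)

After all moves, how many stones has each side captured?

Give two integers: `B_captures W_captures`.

Move 1: B@(2,0) -> caps B=0 W=0
Move 2: W@(0,1) -> caps B=0 W=0
Move 3: B@(0,3) -> caps B=0 W=0
Move 4: W@(3,3) -> caps B=0 W=0
Move 5: B@(1,0) -> caps B=0 W=0
Move 6: W@(2,2) -> caps B=0 W=0
Move 7: B@(3,1) -> caps B=0 W=0
Move 8: W@(1,2) -> caps B=0 W=0
Move 9: B@(3,2) -> caps B=0 W=0
Move 10: W@(1,3) -> caps B=0 W=0
Move 11: B@(2,3) -> caps B=1 W=0
Move 12: W@(0,0) -> caps B=1 W=0

Answer: 1 0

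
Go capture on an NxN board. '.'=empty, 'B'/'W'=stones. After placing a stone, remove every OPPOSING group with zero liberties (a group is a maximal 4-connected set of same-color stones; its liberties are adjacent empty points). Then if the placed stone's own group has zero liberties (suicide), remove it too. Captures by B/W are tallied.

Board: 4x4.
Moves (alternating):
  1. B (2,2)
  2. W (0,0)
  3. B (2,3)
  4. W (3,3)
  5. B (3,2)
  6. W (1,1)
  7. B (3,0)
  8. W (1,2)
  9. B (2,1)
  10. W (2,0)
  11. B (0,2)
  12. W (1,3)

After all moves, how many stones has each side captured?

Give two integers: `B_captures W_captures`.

Answer: 1 0

Derivation:
Move 1: B@(2,2) -> caps B=0 W=0
Move 2: W@(0,0) -> caps B=0 W=0
Move 3: B@(2,3) -> caps B=0 W=0
Move 4: W@(3,3) -> caps B=0 W=0
Move 5: B@(3,2) -> caps B=1 W=0
Move 6: W@(1,1) -> caps B=1 W=0
Move 7: B@(3,0) -> caps B=1 W=0
Move 8: W@(1,2) -> caps B=1 W=0
Move 9: B@(2,1) -> caps B=1 W=0
Move 10: W@(2,0) -> caps B=1 W=0
Move 11: B@(0,2) -> caps B=1 W=0
Move 12: W@(1,3) -> caps B=1 W=0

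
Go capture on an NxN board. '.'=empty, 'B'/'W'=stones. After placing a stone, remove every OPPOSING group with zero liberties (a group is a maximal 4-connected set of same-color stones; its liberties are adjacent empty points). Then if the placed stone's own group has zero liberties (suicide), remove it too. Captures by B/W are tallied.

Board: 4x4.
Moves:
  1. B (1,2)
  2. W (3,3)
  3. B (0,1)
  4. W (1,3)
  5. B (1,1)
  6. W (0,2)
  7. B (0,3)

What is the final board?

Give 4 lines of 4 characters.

Move 1: B@(1,2) -> caps B=0 W=0
Move 2: W@(3,3) -> caps B=0 W=0
Move 3: B@(0,1) -> caps B=0 W=0
Move 4: W@(1,3) -> caps B=0 W=0
Move 5: B@(1,1) -> caps B=0 W=0
Move 6: W@(0,2) -> caps B=0 W=0
Move 7: B@(0,3) -> caps B=1 W=0

Answer: .B.B
.BBW
....
...W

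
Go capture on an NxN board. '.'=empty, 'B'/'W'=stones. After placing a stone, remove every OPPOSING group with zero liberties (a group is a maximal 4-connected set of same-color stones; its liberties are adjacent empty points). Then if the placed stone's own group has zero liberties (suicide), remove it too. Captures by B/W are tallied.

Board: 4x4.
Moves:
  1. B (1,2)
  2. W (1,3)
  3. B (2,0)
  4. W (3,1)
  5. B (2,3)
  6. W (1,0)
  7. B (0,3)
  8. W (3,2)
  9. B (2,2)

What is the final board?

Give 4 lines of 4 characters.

Answer: ...B
W.B.
B.BB
.WW.

Derivation:
Move 1: B@(1,2) -> caps B=0 W=0
Move 2: W@(1,3) -> caps B=0 W=0
Move 3: B@(2,0) -> caps B=0 W=0
Move 4: W@(3,1) -> caps B=0 W=0
Move 5: B@(2,3) -> caps B=0 W=0
Move 6: W@(1,0) -> caps B=0 W=0
Move 7: B@(0,3) -> caps B=1 W=0
Move 8: W@(3,2) -> caps B=1 W=0
Move 9: B@(2,2) -> caps B=1 W=0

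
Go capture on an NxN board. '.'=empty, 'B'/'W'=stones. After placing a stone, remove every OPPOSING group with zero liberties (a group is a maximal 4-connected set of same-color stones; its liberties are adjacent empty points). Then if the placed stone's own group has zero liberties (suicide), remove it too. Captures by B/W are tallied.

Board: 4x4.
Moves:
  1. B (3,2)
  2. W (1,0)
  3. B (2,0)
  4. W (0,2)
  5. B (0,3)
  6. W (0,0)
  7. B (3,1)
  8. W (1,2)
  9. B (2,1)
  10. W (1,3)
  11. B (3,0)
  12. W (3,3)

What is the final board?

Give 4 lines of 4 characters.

Answer: W.W.
W.WW
BB..
BBBW

Derivation:
Move 1: B@(3,2) -> caps B=0 W=0
Move 2: W@(1,0) -> caps B=0 W=0
Move 3: B@(2,0) -> caps B=0 W=0
Move 4: W@(0,2) -> caps B=0 W=0
Move 5: B@(0,3) -> caps B=0 W=0
Move 6: W@(0,0) -> caps B=0 W=0
Move 7: B@(3,1) -> caps B=0 W=0
Move 8: W@(1,2) -> caps B=0 W=0
Move 9: B@(2,1) -> caps B=0 W=0
Move 10: W@(1,3) -> caps B=0 W=1
Move 11: B@(3,0) -> caps B=0 W=1
Move 12: W@(3,3) -> caps B=0 W=1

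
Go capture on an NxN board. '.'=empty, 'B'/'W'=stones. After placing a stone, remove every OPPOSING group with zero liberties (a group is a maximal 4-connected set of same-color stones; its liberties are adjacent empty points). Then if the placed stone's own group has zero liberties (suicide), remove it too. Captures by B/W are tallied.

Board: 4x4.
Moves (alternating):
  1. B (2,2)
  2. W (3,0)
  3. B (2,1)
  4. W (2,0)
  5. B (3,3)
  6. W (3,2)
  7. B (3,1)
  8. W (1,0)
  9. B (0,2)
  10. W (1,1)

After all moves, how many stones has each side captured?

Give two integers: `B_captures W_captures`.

Move 1: B@(2,2) -> caps B=0 W=0
Move 2: W@(3,0) -> caps B=0 W=0
Move 3: B@(2,1) -> caps B=0 W=0
Move 4: W@(2,0) -> caps B=0 W=0
Move 5: B@(3,3) -> caps B=0 W=0
Move 6: W@(3,2) -> caps B=0 W=0
Move 7: B@(3,1) -> caps B=1 W=0
Move 8: W@(1,0) -> caps B=1 W=0
Move 9: B@(0,2) -> caps B=1 W=0
Move 10: W@(1,1) -> caps B=1 W=0

Answer: 1 0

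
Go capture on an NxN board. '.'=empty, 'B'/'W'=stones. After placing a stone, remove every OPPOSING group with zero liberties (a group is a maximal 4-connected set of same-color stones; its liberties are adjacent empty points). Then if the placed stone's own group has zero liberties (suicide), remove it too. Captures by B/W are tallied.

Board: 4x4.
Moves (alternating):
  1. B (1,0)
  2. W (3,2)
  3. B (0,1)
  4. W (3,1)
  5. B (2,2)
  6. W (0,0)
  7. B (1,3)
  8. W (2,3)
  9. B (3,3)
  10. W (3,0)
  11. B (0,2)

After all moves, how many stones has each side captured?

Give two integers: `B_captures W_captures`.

Answer: 1 0

Derivation:
Move 1: B@(1,0) -> caps B=0 W=0
Move 2: W@(3,2) -> caps B=0 W=0
Move 3: B@(0,1) -> caps B=0 W=0
Move 4: W@(3,1) -> caps B=0 W=0
Move 5: B@(2,2) -> caps B=0 W=0
Move 6: W@(0,0) -> caps B=0 W=0
Move 7: B@(1,3) -> caps B=0 W=0
Move 8: W@(2,3) -> caps B=0 W=0
Move 9: B@(3,3) -> caps B=1 W=0
Move 10: W@(3,0) -> caps B=1 W=0
Move 11: B@(0,2) -> caps B=1 W=0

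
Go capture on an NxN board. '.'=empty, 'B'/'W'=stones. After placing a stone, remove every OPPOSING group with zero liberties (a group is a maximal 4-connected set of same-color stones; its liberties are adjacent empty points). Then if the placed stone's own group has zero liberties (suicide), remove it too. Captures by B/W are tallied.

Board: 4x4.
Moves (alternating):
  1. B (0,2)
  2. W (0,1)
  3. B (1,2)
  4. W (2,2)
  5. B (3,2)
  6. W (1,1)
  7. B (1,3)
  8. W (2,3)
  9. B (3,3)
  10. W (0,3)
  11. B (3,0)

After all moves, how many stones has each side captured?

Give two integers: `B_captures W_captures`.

Move 1: B@(0,2) -> caps B=0 W=0
Move 2: W@(0,1) -> caps B=0 W=0
Move 3: B@(1,2) -> caps B=0 W=0
Move 4: W@(2,2) -> caps B=0 W=0
Move 5: B@(3,2) -> caps B=0 W=0
Move 6: W@(1,1) -> caps B=0 W=0
Move 7: B@(1,3) -> caps B=0 W=0
Move 8: W@(2,3) -> caps B=0 W=0
Move 9: B@(3,3) -> caps B=0 W=0
Move 10: W@(0,3) -> caps B=0 W=3
Move 11: B@(3,0) -> caps B=0 W=3

Answer: 0 3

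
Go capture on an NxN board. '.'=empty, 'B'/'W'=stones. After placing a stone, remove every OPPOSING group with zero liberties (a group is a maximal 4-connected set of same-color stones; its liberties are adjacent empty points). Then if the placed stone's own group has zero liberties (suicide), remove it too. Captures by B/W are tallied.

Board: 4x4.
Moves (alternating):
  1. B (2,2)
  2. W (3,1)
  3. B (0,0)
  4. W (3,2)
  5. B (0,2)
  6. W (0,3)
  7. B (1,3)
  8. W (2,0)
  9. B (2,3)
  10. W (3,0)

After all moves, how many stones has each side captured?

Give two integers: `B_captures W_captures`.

Move 1: B@(2,2) -> caps B=0 W=0
Move 2: W@(3,1) -> caps B=0 W=0
Move 3: B@(0,0) -> caps B=0 W=0
Move 4: W@(3,2) -> caps B=0 W=0
Move 5: B@(0,2) -> caps B=0 W=0
Move 6: W@(0,3) -> caps B=0 W=0
Move 7: B@(1,3) -> caps B=1 W=0
Move 8: W@(2,0) -> caps B=1 W=0
Move 9: B@(2,3) -> caps B=1 W=0
Move 10: W@(3,0) -> caps B=1 W=0

Answer: 1 0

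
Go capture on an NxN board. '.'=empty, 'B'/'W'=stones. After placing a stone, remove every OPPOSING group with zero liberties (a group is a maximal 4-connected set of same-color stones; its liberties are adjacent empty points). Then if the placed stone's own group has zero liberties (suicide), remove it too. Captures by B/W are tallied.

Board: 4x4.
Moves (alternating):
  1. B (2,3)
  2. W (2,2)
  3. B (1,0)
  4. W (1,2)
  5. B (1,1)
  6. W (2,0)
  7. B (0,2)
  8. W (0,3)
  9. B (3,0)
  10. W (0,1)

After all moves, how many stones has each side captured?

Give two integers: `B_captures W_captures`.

Move 1: B@(2,3) -> caps B=0 W=0
Move 2: W@(2,2) -> caps B=0 W=0
Move 3: B@(1,0) -> caps B=0 W=0
Move 4: W@(1,2) -> caps B=0 W=0
Move 5: B@(1,1) -> caps B=0 W=0
Move 6: W@(2,0) -> caps B=0 W=0
Move 7: B@(0,2) -> caps B=0 W=0
Move 8: W@(0,3) -> caps B=0 W=0
Move 9: B@(3,0) -> caps B=0 W=0
Move 10: W@(0,1) -> caps B=0 W=1

Answer: 0 1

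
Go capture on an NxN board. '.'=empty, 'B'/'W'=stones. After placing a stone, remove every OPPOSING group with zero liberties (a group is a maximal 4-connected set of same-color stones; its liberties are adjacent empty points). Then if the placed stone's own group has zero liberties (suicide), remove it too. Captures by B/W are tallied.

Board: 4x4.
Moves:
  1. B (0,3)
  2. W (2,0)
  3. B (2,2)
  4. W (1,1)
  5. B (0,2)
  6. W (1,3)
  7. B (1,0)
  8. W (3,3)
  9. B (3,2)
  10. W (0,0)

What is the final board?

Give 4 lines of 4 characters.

Move 1: B@(0,3) -> caps B=0 W=0
Move 2: W@(2,0) -> caps B=0 W=0
Move 3: B@(2,2) -> caps B=0 W=0
Move 4: W@(1,1) -> caps B=0 W=0
Move 5: B@(0,2) -> caps B=0 W=0
Move 6: W@(1,3) -> caps B=0 W=0
Move 7: B@(1,0) -> caps B=0 W=0
Move 8: W@(3,3) -> caps B=0 W=0
Move 9: B@(3,2) -> caps B=0 W=0
Move 10: W@(0,0) -> caps B=0 W=1

Answer: W.BB
.W.W
W.B.
..BW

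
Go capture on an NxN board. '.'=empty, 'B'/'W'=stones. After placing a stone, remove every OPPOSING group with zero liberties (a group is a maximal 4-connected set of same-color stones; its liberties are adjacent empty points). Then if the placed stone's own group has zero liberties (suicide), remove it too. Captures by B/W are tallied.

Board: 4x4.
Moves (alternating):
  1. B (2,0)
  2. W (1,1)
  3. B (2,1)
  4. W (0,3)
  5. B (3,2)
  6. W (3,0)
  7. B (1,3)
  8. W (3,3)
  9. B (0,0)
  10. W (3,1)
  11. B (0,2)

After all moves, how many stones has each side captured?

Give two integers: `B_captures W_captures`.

Answer: 1 0

Derivation:
Move 1: B@(2,0) -> caps B=0 W=0
Move 2: W@(1,1) -> caps B=0 W=0
Move 3: B@(2,1) -> caps B=0 W=0
Move 4: W@(0,3) -> caps B=0 W=0
Move 5: B@(3,2) -> caps B=0 W=0
Move 6: W@(3,0) -> caps B=0 W=0
Move 7: B@(1,3) -> caps B=0 W=0
Move 8: W@(3,3) -> caps B=0 W=0
Move 9: B@(0,0) -> caps B=0 W=0
Move 10: W@(3,1) -> caps B=0 W=0
Move 11: B@(0,2) -> caps B=1 W=0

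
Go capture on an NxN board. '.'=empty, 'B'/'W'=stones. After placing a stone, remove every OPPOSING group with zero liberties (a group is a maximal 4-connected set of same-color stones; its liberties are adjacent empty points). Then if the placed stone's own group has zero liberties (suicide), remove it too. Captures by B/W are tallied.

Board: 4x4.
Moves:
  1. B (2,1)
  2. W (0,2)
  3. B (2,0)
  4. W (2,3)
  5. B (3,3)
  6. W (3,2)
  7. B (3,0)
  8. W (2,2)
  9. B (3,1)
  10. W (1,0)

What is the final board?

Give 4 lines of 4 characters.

Answer: ..W.
W...
BBWW
BBW.

Derivation:
Move 1: B@(2,1) -> caps B=0 W=0
Move 2: W@(0,2) -> caps B=0 W=0
Move 3: B@(2,0) -> caps B=0 W=0
Move 4: W@(2,3) -> caps B=0 W=0
Move 5: B@(3,3) -> caps B=0 W=0
Move 6: W@(3,2) -> caps B=0 W=1
Move 7: B@(3,0) -> caps B=0 W=1
Move 8: W@(2,2) -> caps B=0 W=1
Move 9: B@(3,1) -> caps B=0 W=1
Move 10: W@(1,0) -> caps B=0 W=1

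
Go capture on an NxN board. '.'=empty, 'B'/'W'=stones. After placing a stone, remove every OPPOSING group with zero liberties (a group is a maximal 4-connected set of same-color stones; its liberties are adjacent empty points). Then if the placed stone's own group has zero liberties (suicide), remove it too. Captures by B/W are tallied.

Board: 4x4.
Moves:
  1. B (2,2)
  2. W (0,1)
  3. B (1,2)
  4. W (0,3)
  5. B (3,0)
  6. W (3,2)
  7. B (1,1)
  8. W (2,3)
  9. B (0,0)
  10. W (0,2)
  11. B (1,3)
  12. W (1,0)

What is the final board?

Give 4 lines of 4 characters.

Answer: B...
WBBB
..BW
B.W.

Derivation:
Move 1: B@(2,2) -> caps B=0 W=0
Move 2: W@(0,1) -> caps B=0 W=0
Move 3: B@(1,2) -> caps B=0 W=0
Move 4: W@(0,3) -> caps B=0 W=0
Move 5: B@(3,0) -> caps B=0 W=0
Move 6: W@(3,2) -> caps B=0 W=0
Move 7: B@(1,1) -> caps B=0 W=0
Move 8: W@(2,3) -> caps B=0 W=0
Move 9: B@(0,0) -> caps B=0 W=0
Move 10: W@(0,2) -> caps B=0 W=0
Move 11: B@(1,3) -> caps B=3 W=0
Move 12: W@(1,0) -> caps B=3 W=0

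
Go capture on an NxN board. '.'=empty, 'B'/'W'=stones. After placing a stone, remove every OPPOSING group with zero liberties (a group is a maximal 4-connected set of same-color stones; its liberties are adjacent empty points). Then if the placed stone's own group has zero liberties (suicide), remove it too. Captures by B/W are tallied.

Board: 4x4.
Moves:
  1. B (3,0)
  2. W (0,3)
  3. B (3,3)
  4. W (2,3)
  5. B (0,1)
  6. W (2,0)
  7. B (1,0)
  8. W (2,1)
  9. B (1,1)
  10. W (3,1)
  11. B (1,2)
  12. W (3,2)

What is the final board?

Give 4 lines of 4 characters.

Move 1: B@(3,0) -> caps B=0 W=0
Move 2: W@(0,3) -> caps B=0 W=0
Move 3: B@(3,3) -> caps B=0 W=0
Move 4: W@(2,3) -> caps B=0 W=0
Move 5: B@(0,1) -> caps B=0 W=0
Move 6: W@(2,0) -> caps B=0 W=0
Move 7: B@(1,0) -> caps B=0 W=0
Move 8: W@(2,1) -> caps B=0 W=0
Move 9: B@(1,1) -> caps B=0 W=0
Move 10: W@(3,1) -> caps B=0 W=1
Move 11: B@(1,2) -> caps B=0 W=1
Move 12: W@(3,2) -> caps B=0 W=2

Answer: .B.W
BBB.
WW.W
.WW.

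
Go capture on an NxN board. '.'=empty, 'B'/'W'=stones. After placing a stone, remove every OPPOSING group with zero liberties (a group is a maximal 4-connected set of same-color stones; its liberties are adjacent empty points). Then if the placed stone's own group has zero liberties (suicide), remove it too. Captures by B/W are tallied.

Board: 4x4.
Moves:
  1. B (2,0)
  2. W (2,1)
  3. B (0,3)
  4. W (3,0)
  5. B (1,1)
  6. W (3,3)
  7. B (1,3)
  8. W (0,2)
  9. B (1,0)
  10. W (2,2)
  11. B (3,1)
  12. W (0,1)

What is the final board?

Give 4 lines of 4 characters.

Move 1: B@(2,0) -> caps B=0 W=0
Move 2: W@(2,1) -> caps B=0 W=0
Move 3: B@(0,3) -> caps B=0 W=0
Move 4: W@(3,0) -> caps B=0 W=0
Move 5: B@(1,1) -> caps B=0 W=0
Move 6: W@(3,3) -> caps B=0 W=0
Move 7: B@(1,3) -> caps B=0 W=0
Move 8: W@(0,2) -> caps B=0 W=0
Move 9: B@(1,0) -> caps B=0 W=0
Move 10: W@(2,2) -> caps B=0 W=0
Move 11: B@(3,1) -> caps B=1 W=0
Move 12: W@(0,1) -> caps B=1 W=0

Answer: .WWB
BB.B
BWW.
.B.W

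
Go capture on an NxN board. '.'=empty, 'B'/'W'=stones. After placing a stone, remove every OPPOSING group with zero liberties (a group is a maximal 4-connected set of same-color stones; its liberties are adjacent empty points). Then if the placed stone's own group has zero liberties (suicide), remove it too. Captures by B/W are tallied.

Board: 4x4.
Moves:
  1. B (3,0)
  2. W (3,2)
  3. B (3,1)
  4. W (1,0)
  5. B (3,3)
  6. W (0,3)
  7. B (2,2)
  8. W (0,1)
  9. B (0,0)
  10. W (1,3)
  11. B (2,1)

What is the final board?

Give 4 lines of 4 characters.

Answer: .W.W
W..W
.BB.
BB.B

Derivation:
Move 1: B@(3,0) -> caps B=0 W=0
Move 2: W@(3,2) -> caps B=0 W=0
Move 3: B@(3,1) -> caps B=0 W=0
Move 4: W@(1,0) -> caps B=0 W=0
Move 5: B@(3,3) -> caps B=0 W=0
Move 6: W@(0,3) -> caps B=0 W=0
Move 7: B@(2,2) -> caps B=1 W=0
Move 8: W@(0,1) -> caps B=1 W=0
Move 9: B@(0,0) -> caps B=1 W=0
Move 10: W@(1,3) -> caps B=1 W=0
Move 11: B@(2,1) -> caps B=1 W=0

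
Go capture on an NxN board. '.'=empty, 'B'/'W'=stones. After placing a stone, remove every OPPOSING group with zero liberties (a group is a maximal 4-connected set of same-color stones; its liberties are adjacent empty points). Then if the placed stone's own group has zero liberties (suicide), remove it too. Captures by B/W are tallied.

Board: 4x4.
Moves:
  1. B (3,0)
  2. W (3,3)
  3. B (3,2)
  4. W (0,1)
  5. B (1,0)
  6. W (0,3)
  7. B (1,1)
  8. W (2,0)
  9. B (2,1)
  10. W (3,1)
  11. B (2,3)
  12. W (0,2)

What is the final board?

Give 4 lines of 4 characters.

Move 1: B@(3,0) -> caps B=0 W=0
Move 2: W@(3,3) -> caps B=0 W=0
Move 3: B@(3,2) -> caps B=0 W=0
Move 4: W@(0,1) -> caps B=0 W=0
Move 5: B@(1,0) -> caps B=0 W=0
Move 6: W@(0,3) -> caps B=0 W=0
Move 7: B@(1,1) -> caps B=0 W=0
Move 8: W@(2,0) -> caps B=0 W=0
Move 9: B@(2,1) -> caps B=1 W=0
Move 10: W@(3,1) -> caps B=1 W=0
Move 11: B@(2,3) -> caps B=2 W=0
Move 12: W@(0,2) -> caps B=2 W=0

Answer: .WWW
BB..
.B.B
B.B.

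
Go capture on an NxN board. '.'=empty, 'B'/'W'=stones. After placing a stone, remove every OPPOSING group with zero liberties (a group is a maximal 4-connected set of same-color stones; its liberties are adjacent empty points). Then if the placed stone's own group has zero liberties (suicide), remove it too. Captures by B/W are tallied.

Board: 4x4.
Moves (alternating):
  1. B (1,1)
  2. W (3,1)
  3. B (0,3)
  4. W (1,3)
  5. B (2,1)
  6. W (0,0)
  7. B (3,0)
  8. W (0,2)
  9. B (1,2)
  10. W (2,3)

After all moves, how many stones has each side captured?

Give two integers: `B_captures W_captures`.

Move 1: B@(1,1) -> caps B=0 W=0
Move 2: W@(3,1) -> caps B=0 W=0
Move 3: B@(0,3) -> caps B=0 W=0
Move 4: W@(1,3) -> caps B=0 W=0
Move 5: B@(2,1) -> caps B=0 W=0
Move 6: W@(0,0) -> caps B=0 W=0
Move 7: B@(3,0) -> caps B=0 W=0
Move 8: W@(0,2) -> caps B=0 W=1
Move 9: B@(1,2) -> caps B=0 W=1
Move 10: W@(2,3) -> caps B=0 W=1

Answer: 0 1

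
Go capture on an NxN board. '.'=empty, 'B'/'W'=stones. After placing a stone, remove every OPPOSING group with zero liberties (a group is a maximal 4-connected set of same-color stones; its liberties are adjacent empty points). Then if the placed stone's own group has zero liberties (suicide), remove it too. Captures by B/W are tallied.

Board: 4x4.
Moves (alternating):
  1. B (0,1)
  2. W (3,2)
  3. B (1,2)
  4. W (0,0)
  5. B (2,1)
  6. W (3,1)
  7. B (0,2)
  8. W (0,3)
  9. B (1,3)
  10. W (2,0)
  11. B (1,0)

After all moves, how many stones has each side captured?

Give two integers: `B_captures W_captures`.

Answer: 2 0

Derivation:
Move 1: B@(0,1) -> caps B=0 W=0
Move 2: W@(3,2) -> caps B=0 W=0
Move 3: B@(1,2) -> caps B=0 W=0
Move 4: W@(0,0) -> caps B=0 W=0
Move 5: B@(2,1) -> caps B=0 W=0
Move 6: W@(3,1) -> caps B=0 W=0
Move 7: B@(0,2) -> caps B=0 W=0
Move 8: W@(0,3) -> caps B=0 W=0
Move 9: B@(1,3) -> caps B=1 W=0
Move 10: W@(2,0) -> caps B=1 W=0
Move 11: B@(1,0) -> caps B=2 W=0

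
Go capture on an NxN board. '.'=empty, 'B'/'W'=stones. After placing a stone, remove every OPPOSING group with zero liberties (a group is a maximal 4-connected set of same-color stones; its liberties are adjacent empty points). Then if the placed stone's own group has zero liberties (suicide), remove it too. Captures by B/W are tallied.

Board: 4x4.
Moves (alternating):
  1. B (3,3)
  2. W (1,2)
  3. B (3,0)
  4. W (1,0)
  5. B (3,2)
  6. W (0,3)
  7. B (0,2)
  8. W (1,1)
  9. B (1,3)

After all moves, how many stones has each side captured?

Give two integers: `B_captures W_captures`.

Answer: 1 0

Derivation:
Move 1: B@(3,3) -> caps B=0 W=0
Move 2: W@(1,2) -> caps B=0 W=0
Move 3: B@(3,0) -> caps B=0 W=0
Move 4: W@(1,0) -> caps B=0 W=0
Move 5: B@(3,2) -> caps B=0 W=0
Move 6: W@(0,3) -> caps B=0 W=0
Move 7: B@(0,2) -> caps B=0 W=0
Move 8: W@(1,1) -> caps B=0 W=0
Move 9: B@(1,3) -> caps B=1 W=0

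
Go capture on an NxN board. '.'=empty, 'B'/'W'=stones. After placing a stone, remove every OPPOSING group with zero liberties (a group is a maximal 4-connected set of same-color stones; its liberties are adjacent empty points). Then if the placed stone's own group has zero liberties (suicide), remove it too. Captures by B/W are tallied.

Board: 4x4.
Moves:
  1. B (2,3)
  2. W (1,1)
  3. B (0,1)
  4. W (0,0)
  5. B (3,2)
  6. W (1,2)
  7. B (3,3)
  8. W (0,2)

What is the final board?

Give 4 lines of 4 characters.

Move 1: B@(2,3) -> caps B=0 W=0
Move 2: W@(1,1) -> caps B=0 W=0
Move 3: B@(0,1) -> caps B=0 W=0
Move 4: W@(0,0) -> caps B=0 W=0
Move 5: B@(3,2) -> caps B=0 W=0
Move 6: W@(1,2) -> caps B=0 W=0
Move 7: B@(3,3) -> caps B=0 W=0
Move 8: W@(0,2) -> caps B=0 W=1

Answer: W.W.
.WW.
...B
..BB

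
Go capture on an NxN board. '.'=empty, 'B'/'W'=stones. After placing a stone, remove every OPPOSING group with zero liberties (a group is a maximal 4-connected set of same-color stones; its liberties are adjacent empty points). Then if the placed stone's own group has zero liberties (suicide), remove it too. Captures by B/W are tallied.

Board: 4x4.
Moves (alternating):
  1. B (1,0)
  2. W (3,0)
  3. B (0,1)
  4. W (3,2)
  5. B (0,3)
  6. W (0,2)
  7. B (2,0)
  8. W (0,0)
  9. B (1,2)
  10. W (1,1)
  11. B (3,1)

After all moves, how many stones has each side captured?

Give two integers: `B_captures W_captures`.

Move 1: B@(1,0) -> caps B=0 W=0
Move 2: W@(3,0) -> caps B=0 W=0
Move 3: B@(0,1) -> caps B=0 W=0
Move 4: W@(3,2) -> caps B=0 W=0
Move 5: B@(0,3) -> caps B=0 W=0
Move 6: W@(0,2) -> caps B=0 W=0
Move 7: B@(2,0) -> caps B=0 W=0
Move 8: W@(0,0) -> caps B=0 W=0
Move 9: B@(1,2) -> caps B=1 W=0
Move 10: W@(1,1) -> caps B=1 W=0
Move 11: B@(3,1) -> caps B=2 W=0

Answer: 2 0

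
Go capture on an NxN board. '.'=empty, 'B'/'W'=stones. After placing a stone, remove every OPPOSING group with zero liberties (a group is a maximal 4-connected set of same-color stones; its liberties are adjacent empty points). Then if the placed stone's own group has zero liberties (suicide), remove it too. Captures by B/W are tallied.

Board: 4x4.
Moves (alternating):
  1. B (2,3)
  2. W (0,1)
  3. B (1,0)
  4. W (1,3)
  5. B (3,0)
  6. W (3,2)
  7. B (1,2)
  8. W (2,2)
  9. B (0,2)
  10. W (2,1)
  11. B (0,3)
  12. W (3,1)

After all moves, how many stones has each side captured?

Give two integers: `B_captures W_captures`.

Move 1: B@(2,3) -> caps B=0 W=0
Move 2: W@(0,1) -> caps B=0 W=0
Move 3: B@(1,0) -> caps B=0 W=0
Move 4: W@(1,3) -> caps B=0 W=0
Move 5: B@(3,0) -> caps B=0 W=0
Move 6: W@(3,2) -> caps B=0 W=0
Move 7: B@(1,2) -> caps B=0 W=0
Move 8: W@(2,2) -> caps B=0 W=0
Move 9: B@(0,2) -> caps B=0 W=0
Move 10: W@(2,1) -> caps B=0 W=0
Move 11: B@(0,3) -> caps B=1 W=0
Move 12: W@(3,1) -> caps B=1 W=0

Answer: 1 0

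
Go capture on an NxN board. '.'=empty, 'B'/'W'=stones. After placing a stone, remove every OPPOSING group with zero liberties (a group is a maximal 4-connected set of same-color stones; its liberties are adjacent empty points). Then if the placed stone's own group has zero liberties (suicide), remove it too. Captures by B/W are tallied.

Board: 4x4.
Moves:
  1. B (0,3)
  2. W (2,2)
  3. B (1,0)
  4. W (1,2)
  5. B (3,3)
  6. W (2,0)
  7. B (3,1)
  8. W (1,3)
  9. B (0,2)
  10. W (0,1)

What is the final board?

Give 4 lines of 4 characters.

Move 1: B@(0,3) -> caps B=0 W=0
Move 2: W@(2,2) -> caps B=0 W=0
Move 3: B@(1,0) -> caps B=0 W=0
Move 4: W@(1,2) -> caps B=0 W=0
Move 5: B@(3,3) -> caps B=0 W=0
Move 6: W@(2,0) -> caps B=0 W=0
Move 7: B@(3,1) -> caps B=0 W=0
Move 8: W@(1,3) -> caps B=0 W=0
Move 9: B@(0,2) -> caps B=0 W=0
Move 10: W@(0,1) -> caps B=0 W=2

Answer: .W..
B.WW
W.W.
.B.B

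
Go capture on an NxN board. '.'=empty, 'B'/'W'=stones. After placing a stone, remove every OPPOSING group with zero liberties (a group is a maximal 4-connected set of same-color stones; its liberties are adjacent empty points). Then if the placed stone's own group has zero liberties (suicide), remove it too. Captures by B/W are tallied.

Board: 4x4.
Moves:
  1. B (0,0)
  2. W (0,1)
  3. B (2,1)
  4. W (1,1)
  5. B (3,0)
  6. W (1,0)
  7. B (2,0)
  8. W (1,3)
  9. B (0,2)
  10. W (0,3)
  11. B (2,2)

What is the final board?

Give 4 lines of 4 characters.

Move 1: B@(0,0) -> caps B=0 W=0
Move 2: W@(0,1) -> caps B=0 W=0
Move 3: B@(2,1) -> caps B=0 W=0
Move 4: W@(1,1) -> caps B=0 W=0
Move 5: B@(3,0) -> caps B=0 W=0
Move 6: W@(1,0) -> caps B=0 W=1
Move 7: B@(2,0) -> caps B=0 W=1
Move 8: W@(1,3) -> caps B=0 W=1
Move 9: B@(0,2) -> caps B=0 W=1
Move 10: W@(0,3) -> caps B=0 W=1
Move 11: B@(2,2) -> caps B=0 W=1

Answer: .WBW
WW.W
BBB.
B...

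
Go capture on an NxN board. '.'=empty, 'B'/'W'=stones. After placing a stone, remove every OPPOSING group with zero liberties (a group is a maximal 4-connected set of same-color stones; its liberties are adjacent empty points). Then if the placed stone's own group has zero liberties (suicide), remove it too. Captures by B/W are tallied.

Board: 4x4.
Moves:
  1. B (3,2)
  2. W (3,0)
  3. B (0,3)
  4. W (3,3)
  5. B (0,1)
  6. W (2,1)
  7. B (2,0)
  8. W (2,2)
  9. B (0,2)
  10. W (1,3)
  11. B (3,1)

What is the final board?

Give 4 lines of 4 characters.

Answer: .BBB
...W
BWW.
.BBW

Derivation:
Move 1: B@(3,2) -> caps B=0 W=0
Move 2: W@(3,0) -> caps B=0 W=0
Move 3: B@(0,3) -> caps B=0 W=0
Move 4: W@(3,3) -> caps B=0 W=0
Move 5: B@(0,1) -> caps B=0 W=0
Move 6: W@(2,1) -> caps B=0 W=0
Move 7: B@(2,0) -> caps B=0 W=0
Move 8: W@(2,2) -> caps B=0 W=0
Move 9: B@(0,2) -> caps B=0 W=0
Move 10: W@(1,3) -> caps B=0 W=0
Move 11: B@(3,1) -> caps B=1 W=0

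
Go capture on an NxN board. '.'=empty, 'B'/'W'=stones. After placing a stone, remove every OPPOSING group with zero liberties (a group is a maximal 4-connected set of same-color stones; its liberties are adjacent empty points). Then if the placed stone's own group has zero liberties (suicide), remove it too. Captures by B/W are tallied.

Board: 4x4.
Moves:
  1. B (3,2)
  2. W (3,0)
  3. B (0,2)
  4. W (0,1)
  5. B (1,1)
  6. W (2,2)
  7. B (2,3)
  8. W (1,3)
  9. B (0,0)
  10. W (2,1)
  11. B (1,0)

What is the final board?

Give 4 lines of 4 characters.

Answer: B.B.
BB.W
.WWB
W.B.

Derivation:
Move 1: B@(3,2) -> caps B=0 W=0
Move 2: W@(3,0) -> caps B=0 W=0
Move 3: B@(0,2) -> caps B=0 W=0
Move 4: W@(0,1) -> caps B=0 W=0
Move 5: B@(1,1) -> caps B=0 W=0
Move 6: W@(2,2) -> caps B=0 W=0
Move 7: B@(2,3) -> caps B=0 W=0
Move 8: W@(1,3) -> caps B=0 W=0
Move 9: B@(0,0) -> caps B=1 W=0
Move 10: W@(2,1) -> caps B=1 W=0
Move 11: B@(1,0) -> caps B=1 W=0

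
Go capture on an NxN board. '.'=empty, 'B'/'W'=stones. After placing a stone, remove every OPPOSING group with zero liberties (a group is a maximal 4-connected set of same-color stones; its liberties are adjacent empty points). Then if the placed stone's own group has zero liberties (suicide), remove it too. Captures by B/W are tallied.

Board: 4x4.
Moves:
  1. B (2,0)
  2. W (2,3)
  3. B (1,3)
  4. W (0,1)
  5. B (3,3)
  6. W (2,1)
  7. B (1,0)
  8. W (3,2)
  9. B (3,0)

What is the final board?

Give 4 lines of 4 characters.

Move 1: B@(2,0) -> caps B=0 W=0
Move 2: W@(2,3) -> caps B=0 W=0
Move 3: B@(1,3) -> caps B=0 W=0
Move 4: W@(0,1) -> caps B=0 W=0
Move 5: B@(3,3) -> caps B=0 W=0
Move 6: W@(2,1) -> caps B=0 W=0
Move 7: B@(1,0) -> caps B=0 W=0
Move 8: W@(3,2) -> caps B=0 W=1
Move 9: B@(3,0) -> caps B=0 W=1

Answer: .W..
B..B
BW.W
B.W.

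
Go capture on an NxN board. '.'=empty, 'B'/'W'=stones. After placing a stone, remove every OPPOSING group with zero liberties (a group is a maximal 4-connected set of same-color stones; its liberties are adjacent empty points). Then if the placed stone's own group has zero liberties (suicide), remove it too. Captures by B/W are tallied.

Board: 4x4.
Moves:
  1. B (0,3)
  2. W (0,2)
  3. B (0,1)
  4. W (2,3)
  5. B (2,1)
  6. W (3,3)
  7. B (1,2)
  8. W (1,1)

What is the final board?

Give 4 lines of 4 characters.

Move 1: B@(0,3) -> caps B=0 W=0
Move 2: W@(0,2) -> caps B=0 W=0
Move 3: B@(0,1) -> caps B=0 W=0
Move 4: W@(2,3) -> caps B=0 W=0
Move 5: B@(2,1) -> caps B=0 W=0
Move 6: W@(3,3) -> caps B=0 W=0
Move 7: B@(1,2) -> caps B=1 W=0
Move 8: W@(1,1) -> caps B=1 W=0

Answer: .B.B
.WB.
.B.W
...W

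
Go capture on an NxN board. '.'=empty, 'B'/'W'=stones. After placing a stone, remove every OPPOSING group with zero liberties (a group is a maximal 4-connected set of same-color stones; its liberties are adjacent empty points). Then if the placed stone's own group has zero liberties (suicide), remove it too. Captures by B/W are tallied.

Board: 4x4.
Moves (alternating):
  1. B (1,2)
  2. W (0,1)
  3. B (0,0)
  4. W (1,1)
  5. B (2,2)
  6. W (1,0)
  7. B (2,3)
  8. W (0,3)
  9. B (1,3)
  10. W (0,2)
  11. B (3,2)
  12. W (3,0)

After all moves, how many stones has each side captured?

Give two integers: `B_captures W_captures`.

Answer: 0 1

Derivation:
Move 1: B@(1,2) -> caps B=0 W=0
Move 2: W@(0,1) -> caps B=0 W=0
Move 3: B@(0,0) -> caps B=0 W=0
Move 4: W@(1,1) -> caps B=0 W=0
Move 5: B@(2,2) -> caps B=0 W=0
Move 6: W@(1,0) -> caps B=0 W=1
Move 7: B@(2,3) -> caps B=0 W=1
Move 8: W@(0,3) -> caps B=0 W=1
Move 9: B@(1,3) -> caps B=0 W=1
Move 10: W@(0,2) -> caps B=0 W=1
Move 11: B@(3,2) -> caps B=0 W=1
Move 12: W@(3,0) -> caps B=0 W=1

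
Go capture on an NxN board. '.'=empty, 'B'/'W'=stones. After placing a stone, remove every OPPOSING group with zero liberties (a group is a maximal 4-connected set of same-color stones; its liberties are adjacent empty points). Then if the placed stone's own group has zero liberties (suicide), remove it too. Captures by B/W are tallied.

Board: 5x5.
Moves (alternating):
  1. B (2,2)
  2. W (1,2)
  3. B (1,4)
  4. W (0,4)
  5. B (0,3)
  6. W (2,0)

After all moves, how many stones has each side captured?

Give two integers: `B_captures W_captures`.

Answer: 1 0

Derivation:
Move 1: B@(2,2) -> caps B=0 W=0
Move 2: W@(1,2) -> caps B=0 W=0
Move 3: B@(1,4) -> caps B=0 W=0
Move 4: W@(0,4) -> caps B=0 W=0
Move 5: B@(0,3) -> caps B=1 W=0
Move 6: W@(2,0) -> caps B=1 W=0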